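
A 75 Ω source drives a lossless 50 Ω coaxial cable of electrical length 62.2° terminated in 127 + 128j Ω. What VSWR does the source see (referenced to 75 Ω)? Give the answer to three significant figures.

tan(βl) = 1.9
Z_in = Z_0·(Z_L + jZ_0·tanβl)/(Z_0 + jZ_L·tanβl) = 15.3 − j38.6 Ω
Γ_s = (Z_in − Z_s)/(Z_in + Z_s) = (-59.7 − j38.6)/(90.3 − j38.6), |Γ_s| = 0.723
VSWR = (1 + |Γ_s|)/(1 − |Γ_s|)

VSWR ≈ 6.23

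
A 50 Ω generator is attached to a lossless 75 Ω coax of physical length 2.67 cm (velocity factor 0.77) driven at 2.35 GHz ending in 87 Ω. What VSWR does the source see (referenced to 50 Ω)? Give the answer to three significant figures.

VSWR ≈ 1.3

λ = v/f = 0.77·c / 2.35 GHz = 0.0983 m
βl = 2π·l/λ = 2π × 0.272 = 97.8°
tan(βl) = -7.31
Z_in = Z_0·(Z_L + jZ_0·tanβl)/(Z_0 + jZ_L·tanβl) = 65 + j2.6 Ω
Γ_s = (Z_in − Z_s)/(Z_in + Z_s) = (15 + j2.6)/(115 + j2.6), |Γ_s| = 0.132
VSWR = (1 + |Γ_s|)/(1 − |Γ_s|)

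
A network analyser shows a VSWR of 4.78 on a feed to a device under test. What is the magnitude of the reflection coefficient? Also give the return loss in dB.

|Γ| ≈ 0.654; return loss ≈ 3.69 dB

|Γ| = (S − 1)/(S + 1) = (4.78 − 1)/(4.78 + 1) = 3.78/5.78
RL = −20·log₁₀|Γ| = −20·log₁₀(0.654)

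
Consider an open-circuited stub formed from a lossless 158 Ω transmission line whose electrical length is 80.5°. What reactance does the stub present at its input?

X_in ≈ -26.4 Ω (capacitive)

tan(βl) = 5.98
For an open-circuited stub, Z_in = −jZ_0·cot(βl) = −jZ_0/tan(βl)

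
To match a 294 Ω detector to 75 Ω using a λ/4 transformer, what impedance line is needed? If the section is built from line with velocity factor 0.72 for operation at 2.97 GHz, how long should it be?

Z_qwt ≈ 148 Ω; length ≈ 1.82 cm

Z_qwt = √(Z_0·R_L) = √(75 × 294) = √22050
λ = 0.72·c/f = 0.0727 m, so l = λ/4 = 0.0182 m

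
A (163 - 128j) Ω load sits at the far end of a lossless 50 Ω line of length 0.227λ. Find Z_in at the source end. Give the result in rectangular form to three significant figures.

βl = 2π × 0.227 = 81.7°
tan(βl) = tan(81.7°) = 6.87
Z_in = Z_0·(Z_L + jZ_0·tanβl)/(Z_0 + jZ_L·tanβl)
     = 50·(163 + j216)/(930 + j1120)

Z_in ≈ 9.27 + j0.421 Ω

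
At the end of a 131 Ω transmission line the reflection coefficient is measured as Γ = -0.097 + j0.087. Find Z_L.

Z_L ≈ 106 + j18.8 Ω

Z_L = Z_0·(1 + Γ)/(1 − Γ) = 131·(0.903 + j0.087)/(1.1 − j0.087)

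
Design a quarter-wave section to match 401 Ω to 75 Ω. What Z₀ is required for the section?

Z_qwt ≈ 173 Ω

Z_qwt = √(Z_0·R_L) = √(75 × 401) = √30080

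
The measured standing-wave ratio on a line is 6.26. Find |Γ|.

|Γ| = (S − 1)/(S + 1) = (6.26 − 1)/(6.26 + 1) = 5.26/7.26

|Γ| ≈ 0.725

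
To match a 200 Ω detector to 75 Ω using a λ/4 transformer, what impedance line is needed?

Z_qwt = √(Z_0·R_L) = √(75 × 200) = √15000

Z_qwt ≈ 122 Ω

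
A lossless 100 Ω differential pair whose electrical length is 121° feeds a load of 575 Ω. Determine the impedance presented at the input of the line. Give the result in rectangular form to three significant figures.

tan(βl) = tan(121°) = -1.66
Z_in = Z_0·(Z_L + jZ_0·tanβl)/(Z_0 + jZ_L·tanβl)
     = 100·(575 − j166)/(100 − j957)

Z_in ≈ 23.4 + j57.6 Ω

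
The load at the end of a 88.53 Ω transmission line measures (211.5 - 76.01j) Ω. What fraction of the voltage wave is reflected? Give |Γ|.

Γ = (Z_L − Z_0)/(Z_L + Z_0) = (123 − j76.01)/(300 − j76.01)
|Γ| = 145/310

|Γ| ≈ 0.467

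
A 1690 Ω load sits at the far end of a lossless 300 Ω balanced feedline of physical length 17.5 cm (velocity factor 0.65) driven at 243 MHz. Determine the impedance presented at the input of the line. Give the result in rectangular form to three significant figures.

λ = v/f = 0.65·c / 243 MHz = 0.802 m
βl = 2π·l/λ = 2π × 0.218 = 78.5°
tan(βl) = tan(78.5°) = 4.92
Z_in = Z_0·(Z_L + jZ_0·tanβl)/(Z_0 + jZ_L·tanβl)
     = 300·(1690 + j1480)/(300 + j8310)

Z_in ≈ 55.4 − j59 Ω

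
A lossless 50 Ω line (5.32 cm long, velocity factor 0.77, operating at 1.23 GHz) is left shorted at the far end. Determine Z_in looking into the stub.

Z_in ≈ −j236 Ω

λ = v/f = 0.77·c / 1.23 GHz = 0.188 m
βl = 2π·l/λ = 2π × 0.283 = 102°
tan(βl) = -4.71
For a shorted stub, Z_in = jZ_0·tan(βl)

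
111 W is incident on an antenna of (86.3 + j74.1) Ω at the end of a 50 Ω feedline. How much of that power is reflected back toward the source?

P_reflected ≈ 31.4 W

|Γ| = |(36.3 + j74.1)/(136.3 + j74.1)| = 0.532
|Γ|² = 0.283
P_refl = |Γ|²·P_inc = 31.4 W, P_del = (1 − |Γ|²)·P_inc = 79.6 W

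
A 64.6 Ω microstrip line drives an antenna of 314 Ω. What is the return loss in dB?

RL ≈ 3.63 dB

Γ = (314 − 64.6)/(314 + 64.6) = 0.659
RL = −20·log₁₀|Γ| = −20·log₁₀(0.659)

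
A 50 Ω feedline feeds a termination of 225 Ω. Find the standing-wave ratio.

Γ = (225 − 50)/(225 + 50) = 0.636
VSWR = (1 + 0.636)/(1 − 0.636)

VSWR ≈ 4.5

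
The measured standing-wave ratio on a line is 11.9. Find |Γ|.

|Γ| = (S − 1)/(S + 1) = (11.9 − 1)/(11.9 + 1) = 10.9/12.9

|Γ| ≈ 0.845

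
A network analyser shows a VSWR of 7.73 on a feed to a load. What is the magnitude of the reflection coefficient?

|Γ| = (S − 1)/(S + 1) = (7.73 − 1)/(7.73 + 1) = 6.73/8.73

|Γ| ≈ 0.771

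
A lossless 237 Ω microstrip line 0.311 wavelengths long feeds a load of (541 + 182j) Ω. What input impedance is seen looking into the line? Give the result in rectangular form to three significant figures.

βl = 2π × 0.311 = 112°
tan(βl) = tan(112°) = -2.48
Z_in = Z_0·(Z_L + jZ_0·tanβl)/(Z_0 + jZ_L·tanβl)
     = 237·(541 − j406)/(688 − j1340)

Z_in ≈ 95.6 + j46.5 Ω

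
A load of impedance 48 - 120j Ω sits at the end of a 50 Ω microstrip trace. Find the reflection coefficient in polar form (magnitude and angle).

Γ ≈ 0.775 ∠ -40.2°

Γ = (Z_L − Z_0)/(Z_L + Z_0) = (-2 − j120)/(98 − j120)
|Γ| = 120/155 = 0.775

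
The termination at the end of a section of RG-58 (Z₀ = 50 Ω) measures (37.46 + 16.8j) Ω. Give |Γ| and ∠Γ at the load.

Γ = (Z_L − Z_0)/(Z_L + Z_0) = (-12.54 + j16.8)/(87.46 + j16.8)
|Γ| = 21/89.1 = 0.235

Γ ≈ 0.235 ∠ 116°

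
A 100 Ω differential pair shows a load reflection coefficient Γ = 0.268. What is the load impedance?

Z_L = Z_0·(1 + Γ)/(1 − Γ) = 100·(1.27)/(0.732)

Z_L ≈ 173 Ω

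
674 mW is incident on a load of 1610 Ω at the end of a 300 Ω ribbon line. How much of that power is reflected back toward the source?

P_reflected ≈ 317 mW

Γ = (1610 − 300)/(1610 + 300) = 0.686
|Γ|² = 0.47
P_refl = |Γ|²·P_inc = 317 mW, P_del = (1 − |Γ|²)·P_inc = 357 mW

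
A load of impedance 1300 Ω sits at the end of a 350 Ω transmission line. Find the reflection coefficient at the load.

Γ = (Z_L − Z_0)/(Z_L + Z_0) = (1300 − 350)/(1300 + 350) = 950/1650

Γ = 0.576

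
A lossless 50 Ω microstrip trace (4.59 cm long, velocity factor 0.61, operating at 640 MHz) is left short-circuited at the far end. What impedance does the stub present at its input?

λ = v/f = 0.61·c / 640 MHz = 0.286 m
βl = 2π·l/λ = 2π × 0.161 = 57.8°
tan(βl) = 1.59
For a short-circuited stub, Z_in = jZ_0·tan(βl)

Z_in ≈ +j79.4 Ω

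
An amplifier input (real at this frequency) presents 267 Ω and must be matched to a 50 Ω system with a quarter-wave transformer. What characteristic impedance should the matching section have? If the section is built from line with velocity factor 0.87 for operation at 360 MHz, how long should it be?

Z_qwt = √(Z_0·R_L) = √(50 × 267) = √13350
λ = 0.87·c/f = 0.725 m, so l = λ/4 = 0.181 m

Z_qwt ≈ 116 Ω; length ≈ 18.1 cm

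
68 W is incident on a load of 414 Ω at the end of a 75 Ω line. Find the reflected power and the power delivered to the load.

Γ = (414 − 75)/(414 + 75) = 0.693
|Γ|² = 0.481
P_refl = |Γ|²·P_inc = 32.7 W, P_del = (1 − |Γ|²)·P_inc = 35.3 W

P_reflected ≈ 32.7 W; P_delivered ≈ 35.3 W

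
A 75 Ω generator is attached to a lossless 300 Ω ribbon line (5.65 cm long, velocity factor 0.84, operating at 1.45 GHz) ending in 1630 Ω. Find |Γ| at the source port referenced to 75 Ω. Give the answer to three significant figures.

|Γ| ≈ 0.714

λ = v/f = 0.84·c / 1.45 GHz = 0.174 m
βl = 2π·l/λ = 2π × 0.325 = 117°
tan(βl) = -1.96
Z_in = Z_0·(Z_L + jZ_0·tanβl)/(Z_0 + jZ_L·tanβl) = 69 + j147 Ω
Γ_s = (Z_in − Z_s)/(Z_in + Z_s) = (-6.01 + j147)/(144 + j147), |Γ_s| = 0.714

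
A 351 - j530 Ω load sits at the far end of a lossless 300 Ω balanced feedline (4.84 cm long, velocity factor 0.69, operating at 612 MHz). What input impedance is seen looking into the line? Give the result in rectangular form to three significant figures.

λ = v/f = 0.69·c / 612 MHz = 0.338 m
βl = 2π·l/λ = 2π × 0.143 = 51.5°
tan(βl) = tan(51.5°) = 1.26
Z_in = Z_0·(Z_L + jZ_0·tanβl)/(Z_0 + jZ_L·tanβl)
     = 300·(351 − j153)/(967 + j441)

Z_in ≈ 72.2 − j80.4 Ω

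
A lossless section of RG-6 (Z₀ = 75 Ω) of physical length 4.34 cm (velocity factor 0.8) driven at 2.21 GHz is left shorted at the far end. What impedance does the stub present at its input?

Z_in ≈ −j54.7 Ω

λ = v/f = 0.8·c / 2.21 GHz = 0.109 m
βl = 2π·l/λ = 2π × 0.4 = 144°
tan(βl) = -0.73
For a shorted stub, Z_in = jZ_0·tan(βl)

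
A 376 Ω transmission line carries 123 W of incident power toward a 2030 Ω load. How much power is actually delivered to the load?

P_delivered ≈ 64.9 W

Γ = (2030 − 376)/(2030 + 376) = 0.687
|Γ|² = 0.473
P_refl = |Γ|²·P_inc = 58.1 W, P_del = (1 − |Γ|²)·P_inc = 64.9 W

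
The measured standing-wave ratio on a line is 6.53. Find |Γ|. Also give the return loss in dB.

|Γ| ≈ 0.734; return loss ≈ 2.68 dB

|Γ| = (S − 1)/(S + 1) = (6.53 − 1)/(6.53 + 1) = 5.53/7.53
RL = −20·log₁₀|Γ| = −20·log₁₀(0.734)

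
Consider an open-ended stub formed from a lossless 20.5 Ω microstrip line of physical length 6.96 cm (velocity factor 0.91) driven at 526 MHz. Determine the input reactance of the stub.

X_in ≈ -18.3 Ω (capacitive)

λ = v/f = 0.91·c / 526 MHz = 0.519 m
βl = 2π·l/λ = 2π × 0.134 = 48.3°
tan(βl) = 1.12
For an open-ended stub, Z_in = −jZ_0·cot(βl) = −jZ_0/tan(βl)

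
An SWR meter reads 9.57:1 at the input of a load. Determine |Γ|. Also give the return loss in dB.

|Γ| ≈ 0.811; return loss ≈ 1.82 dB

|Γ| = (S − 1)/(S + 1) = (9.57 − 1)/(9.57 + 1) = 8.57/10.6
RL = −20·log₁₀|Γ| = −20·log₁₀(0.811)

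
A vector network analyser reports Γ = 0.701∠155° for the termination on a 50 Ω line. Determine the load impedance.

Z_L = Z_0·(1 + Γ)/(1 − Γ) = 50·(0.365 + j0.296)/(1.64 − j0.296)

Z_L ≈ 9.21 + j10.7 Ω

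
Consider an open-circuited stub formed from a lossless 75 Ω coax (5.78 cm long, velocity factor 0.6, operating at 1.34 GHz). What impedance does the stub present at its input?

Z_in ≈ +j160 Ω

λ = v/f = 0.6·c / 1.34 GHz = 0.134 m
βl = 2π·l/λ = 2π × 0.43 = 155°
tan(βl) = -0.468
For an open-circuited stub, Z_in = −jZ_0·cot(βl) = −jZ_0/tan(βl)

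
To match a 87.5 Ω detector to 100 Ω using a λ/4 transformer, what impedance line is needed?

Z_qwt ≈ 93.5 Ω

Z_qwt = √(Z_0·R_L) = √(100 × 87.5) = √8750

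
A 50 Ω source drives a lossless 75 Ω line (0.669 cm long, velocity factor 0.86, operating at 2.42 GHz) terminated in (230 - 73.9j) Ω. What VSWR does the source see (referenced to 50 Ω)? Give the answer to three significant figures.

VSWR ≈ 4.5

λ = v/f = 0.86·c / 2.42 GHz = 0.107 m
βl = 2π·l/λ = 2π × 0.0628 = 22.6°
tan(βl) = 0.416
Z_in = Z_0·(Z_L + jZ_0·tanβl)/(Z_0 + jZ_L·tanβl) = 74.6 − j97.8 Ω
Γ_s = (Z_in − Z_s)/(Z_in + Z_s) = (24.6 − j97.8)/(125 − j97.8), |Γ_s| = 0.637
VSWR = (1 + |Γ_s|)/(1 − |Γ_s|)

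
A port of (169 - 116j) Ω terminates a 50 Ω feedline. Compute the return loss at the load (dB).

RL ≈ 3.47 dB

Γ = (119 − j116)/(219 − j116), |Γ| = 0.671
RL = −20·log₁₀|Γ| = −20·log₁₀(0.671)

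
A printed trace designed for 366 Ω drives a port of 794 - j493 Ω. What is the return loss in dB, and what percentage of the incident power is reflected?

Γ = (428 − j493)/(1160 − j493), |Γ| = 0.518
RL = −20·log₁₀(0.518) = 5.71 dB
P_refl/P_inc = |Γ|² = 0.268

RL ≈ 5.71 dB; 26.8% of incident power reflected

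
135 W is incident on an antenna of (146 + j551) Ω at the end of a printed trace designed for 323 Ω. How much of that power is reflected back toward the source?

|Γ| = |(-177 + j551)/(469 + j551)| = 0.8
|Γ|² = 0.64
P_refl = |Γ|²·P_inc = 86.4 W, P_del = (1 − |Γ|²)·P_inc = 48.6 W

P_reflected ≈ 86.4 W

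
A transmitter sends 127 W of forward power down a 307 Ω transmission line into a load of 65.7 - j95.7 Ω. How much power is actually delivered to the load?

|Γ| = |(-241.3 − j95.7)/(372.7 − j95.7)| = 0.675
|Γ|² = 0.455
P_refl = |Γ|²·P_inc = 57.8 W, P_del = (1 − |Γ|²)·P_inc = 69.2 W

P_delivered ≈ 69.2 W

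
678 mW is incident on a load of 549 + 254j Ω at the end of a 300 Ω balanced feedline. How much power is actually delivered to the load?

P_delivered ≈ 569 mW

|Γ| = |(249 + j254)/(849 + j254)| = 0.401
|Γ|² = 0.161
P_refl = |Γ|²·P_inc = 109 mW, P_del = (1 − |Γ|²)·P_inc = 569 mW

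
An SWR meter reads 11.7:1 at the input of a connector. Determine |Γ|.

|Γ| ≈ 0.843

|Γ| = (S − 1)/(S + 1) = (11.7 − 1)/(11.7 + 1) = 10.7/12.7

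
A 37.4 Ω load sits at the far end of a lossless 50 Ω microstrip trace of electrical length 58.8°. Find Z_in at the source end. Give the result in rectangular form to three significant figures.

Z_in ≈ 55.2 + j14.4 Ω

tan(βl) = tan(58.8°) = 1.65
Z_in = Z_0·(Z_L + jZ_0·tanβl)/(Z_0 + jZ_L·tanβl)
     = 50·(37.4 + j82.6)/(50 + j61.8)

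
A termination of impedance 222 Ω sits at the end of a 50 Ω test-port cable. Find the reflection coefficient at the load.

Γ = 0.632

Γ = (Z_L − Z_0)/(Z_L + Z_0) = (222 − 50)/(222 + 50) = 172/272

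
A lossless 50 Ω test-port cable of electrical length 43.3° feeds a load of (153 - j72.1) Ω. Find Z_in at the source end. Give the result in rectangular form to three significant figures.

tan(βl) = tan(43.3°) = 0.942
Z_in = Z_0·(Z_L + jZ_0·tanβl)/(Z_0 + jZ_L·tanβl)
     = 50·(153 − j25)/(118 + j144)

Z_in ≈ 20.8 − j36 Ω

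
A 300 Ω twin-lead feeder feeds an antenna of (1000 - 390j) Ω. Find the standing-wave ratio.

Γ = (Z_L − Z_0)/(Z_L + Z_0) = (700 − j390)/(1300 − j390)
|Γ| = 801/1360 = 0.59
VSWR = (1 + |Γ|)/(1 − |Γ|) = 1.59/0.41

VSWR ≈ 3.88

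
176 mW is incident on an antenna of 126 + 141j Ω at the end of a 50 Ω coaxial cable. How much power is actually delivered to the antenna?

P_delivered ≈ 87.2 mW

|Γ| = |(76 + j141)/(176 + j141)| = 0.71
|Γ|² = 0.504
P_refl = |Γ|²·P_inc = 88.8 mW, P_del = (1 − |Γ|²)·P_inc = 87.2 mW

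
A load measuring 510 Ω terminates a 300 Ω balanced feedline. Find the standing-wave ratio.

For a purely resistive load, VSWR = R_L/Z_0 or Z_0/R_L (whichever > 1) = 510/300

VSWR ≈ 1.7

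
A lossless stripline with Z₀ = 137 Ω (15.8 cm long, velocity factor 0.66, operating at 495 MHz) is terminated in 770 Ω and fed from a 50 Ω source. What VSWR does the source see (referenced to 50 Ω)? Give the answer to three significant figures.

λ = v/f = 0.66·c / 495 MHz = 0.4 m
βl = 2π·l/λ = 2π × 0.395 = 142°
tan(βl) = -0.776
Z_in = Z_0·(Z_L + jZ_0·tanβl)/(Z_0 + jZ_L·tanβl) = 61.6 + j162 Ω
Γ_s = (Z_in − Z_s)/(Z_in + Z_s) = (11.6 + j162)/(112 + j162), |Γ_s| = 0.826
VSWR = (1 + |Γ_s|)/(1 − |Γ_s|)

VSWR ≈ 10.5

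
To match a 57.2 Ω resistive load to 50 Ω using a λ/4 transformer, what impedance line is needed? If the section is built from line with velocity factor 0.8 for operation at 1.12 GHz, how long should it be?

Z_qwt ≈ 53.5 Ω; length ≈ 5.36 cm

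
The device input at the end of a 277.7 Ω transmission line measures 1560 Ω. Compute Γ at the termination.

Γ = 0.698

Γ = (Z_L − Z_0)/(Z_L + Z_0) = (1560 − 277.7)/(1560 + 277.7) = 1282/1838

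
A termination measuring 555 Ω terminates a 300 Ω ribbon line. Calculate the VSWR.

VSWR ≈ 1.85

For a purely resistive load, VSWR = R_L/Z_0 or Z_0/R_L (whichever > 1) = 555/300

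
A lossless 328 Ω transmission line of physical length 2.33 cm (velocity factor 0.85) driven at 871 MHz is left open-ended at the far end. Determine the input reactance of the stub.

X_in ≈ -600 Ω (capacitive)

λ = v/f = 0.85·c / 871 MHz = 0.293 m
βl = 2π·l/λ = 2π × 0.0796 = 28.7°
tan(βl) = 0.546
For an open-ended stub, Z_in = −jZ_0·cot(βl) = −jZ_0/tan(βl)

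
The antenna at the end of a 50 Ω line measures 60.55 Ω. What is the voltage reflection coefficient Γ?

Γ = (Z_L − Z_0)/(Z_L + Z_0) = (60.55 − 50)/(60.55 + 50) = 10.55/110.5

Γ = 0.0954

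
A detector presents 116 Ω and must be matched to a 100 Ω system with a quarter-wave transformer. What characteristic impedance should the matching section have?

Z_qwt ≈ 108 Ω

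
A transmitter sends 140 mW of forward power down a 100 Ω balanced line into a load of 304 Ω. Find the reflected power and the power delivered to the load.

P_reflected ≈ 35.7 mW; P_delivered ≈ 104 mW

Γ = (304 − 100)/(304 + 100) = 0.505
|Γ|² = 0.255
P_refl = |Γ|²·P_inc = 35.7 mW, P_del = (1 − |Γ|²)·P_inc = 104 mW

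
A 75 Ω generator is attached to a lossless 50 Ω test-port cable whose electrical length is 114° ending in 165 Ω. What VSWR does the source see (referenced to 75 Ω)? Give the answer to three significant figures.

VSWR ≈ 4.52

tan(βl) = -2.25
Z_in = Z_0·(Z_L + jZ_0·tanβl)/(Z_0 + jZ_L·tanβl) = 17.8 + j19.9 Ω
Γ_s = (Z_in − Z_s)/(Z_in + Z_s) = (-57.2 + j19.9)/(92.8 + j19.9), |Γ_s| = 0.638
VSWR = (1 + |Γ_s|)/(1 − |Γ_s|)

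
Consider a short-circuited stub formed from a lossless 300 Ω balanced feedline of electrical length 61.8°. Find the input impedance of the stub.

Z_in ≈ +j559 Ω

tan(βl) = 1.86
For a short-circuited stub, Z_in = jZ_0·tan(βl)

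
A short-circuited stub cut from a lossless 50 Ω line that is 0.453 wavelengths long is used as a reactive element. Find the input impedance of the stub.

Z_in ≈ −j15.2 Ω

βl = 2π × 0.453 = 163°
tan(βl) = -0.304
For a short-circuited stub, Z_in = jZ_0·tan(βl)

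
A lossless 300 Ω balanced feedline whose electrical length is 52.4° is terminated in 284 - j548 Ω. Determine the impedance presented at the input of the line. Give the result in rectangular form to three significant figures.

Z_in ≈ 59.2 − j68.6 Ω

tan(βl) = tan(52.4°) = 1.3
Z_in = Z_0·(Z_L + jZ_0·tanβl)/(Z_0 + jZ_L·tanβl)
     = 300·(284 − j158)/(1010 + j369)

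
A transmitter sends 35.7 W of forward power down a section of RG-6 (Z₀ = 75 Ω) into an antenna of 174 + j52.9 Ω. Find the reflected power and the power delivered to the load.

|Γ| = |(99 + j52.9)/(249 + j52.9)| = 0.441
|Γ|² = 0.194
P_refl = |Γ|²·P_inc = 6.94 W, P_del = (1 − |Γ|²)·P_inc = 28.8 W

P_reflected ≈ 6.94 W; P_delivered ≈ 28.8 W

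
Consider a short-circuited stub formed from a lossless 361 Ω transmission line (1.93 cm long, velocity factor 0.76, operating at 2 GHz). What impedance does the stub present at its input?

Z_in ≈ +j650 Ω

λ = v/f = 0.76·c / 2 GHz = 0.114 m
βl = 2π·l/λ = 2π × 0.169 = 60.9°
tan(βl) = 1.8
For a short-circuited stub, Z_in = jZ_0·tan(βl)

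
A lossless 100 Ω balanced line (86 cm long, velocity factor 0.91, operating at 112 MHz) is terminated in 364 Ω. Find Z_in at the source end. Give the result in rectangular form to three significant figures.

λ = v/f = 0.91·c / 112 MHz = 2.44 m
βl = 2π·l/λ = 2π × 0.353 = 127°
tan(βl) = tan(127°) = -1.33
Z_in = Z_0·(Z_L + jZ_0·tanβl)/(Z_0 + jZ_L·tanβl)
     = 100·(364 − j133)/(100 − j483)

Z_in ≈ 41.3 + j66.8 Ω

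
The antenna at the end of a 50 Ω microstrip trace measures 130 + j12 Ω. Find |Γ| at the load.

Γ = (Z_L − Z_0)/(Z_L + Z_0) = (80 + j12)/(180 + j12)
|Γ| = 80.9/180

|Γ| ≈ 0.448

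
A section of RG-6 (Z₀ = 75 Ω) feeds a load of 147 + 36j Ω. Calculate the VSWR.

Γ = (Z_L − Z_0)/(Z_L + Z_0) = (72 + j36)/(222 + j36)
|Γ| = 80.5/225 = 0.358
VSWR = (1 + |Γ|)/(1 − |Γ|) = 1.36/0.642

VSWR ≈ 2.11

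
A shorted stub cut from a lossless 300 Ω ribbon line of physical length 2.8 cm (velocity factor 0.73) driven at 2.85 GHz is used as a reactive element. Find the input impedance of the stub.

λ = v/f = 0.73·c / 2.85 GHz = 0.0768 m
βl = 2π·l/λ = 2π × 0.364 = 131°
tan(βl) = -1.14
For a shorted stub, Z_in = jZ_0·tan(βl)

Z_in ≈ −j343 Ω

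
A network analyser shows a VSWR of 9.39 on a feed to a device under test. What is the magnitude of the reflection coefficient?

|Γ| ≈ 0.808

|Γ| = (S − 1)/(S + 1) = (9.39 − 1)/(9.39 + 1) = 8.39/10.4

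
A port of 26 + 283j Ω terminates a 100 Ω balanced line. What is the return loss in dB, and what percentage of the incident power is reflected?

Γ = (-74 + j283)/(126 + j283), |Γ| = 0.944
RL = −20·log₁₀(0.944) = 0.498 dB
P_refl/P_inc = |Γ|² = 0.892

RL ≈ 0.498 dB; 89.2% of incident power reflected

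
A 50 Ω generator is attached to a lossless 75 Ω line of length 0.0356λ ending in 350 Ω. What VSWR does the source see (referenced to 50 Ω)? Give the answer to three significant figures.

VSWR ≈ 6.81

βl = 2π × 0.0356 = 12.8°
tan(βl) = 0.227
Z_in = Z_0·(Z_L + jZ_0·tanβl)/(Z_0 + jZ_L·tanβl) = 173 − j167 Ω
Γ_s = (Z_in − Z_s)/(Z_in + Z_s) = (123 − j167)/(223 − j167), |Γ_s| = 0.744
VSWR = (1 + |Γ_s|)/(1 − |Γ_s|)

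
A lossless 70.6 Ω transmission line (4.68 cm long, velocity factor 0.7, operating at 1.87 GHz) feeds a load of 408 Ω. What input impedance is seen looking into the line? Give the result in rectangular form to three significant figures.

λ = v/f = 0.7·c / 1.87 GHz = 0.112 m
βl = 2π·l/λ = 2π × 0.417 = 150°
tan(βl) = tan(150°) = -0.577
Z_in = Z_0·(Z_L + jZ_0·tanβl)/(Z_0 + jZ_L·tanβl)
     = 70.6·(408 − j40.7)/(70.6 − j235)

Z_in ≈ 44.9 + j109 Ω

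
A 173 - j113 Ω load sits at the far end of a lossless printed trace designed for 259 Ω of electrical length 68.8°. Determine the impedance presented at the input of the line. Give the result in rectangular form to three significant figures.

Z_in ≈ 177 + j118 Ω

tan(βl) = tan(68.8°) = 2.58
Z_in = Z_0·(Z_L + jZ_0·tanβl)/(Z_0 + jZ_L·tanβl)
     = 259·(173 + j555)/(550 + j446)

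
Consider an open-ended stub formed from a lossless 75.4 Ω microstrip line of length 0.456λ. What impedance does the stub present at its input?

βl = 2π × 0.456 = 164°
tan(βl) = -0.284
For an open-ended stub, Z_in = −jZ_0·cot(βl) = −jZ_0/tan(βl)

Z_in ≈ +j266 Ω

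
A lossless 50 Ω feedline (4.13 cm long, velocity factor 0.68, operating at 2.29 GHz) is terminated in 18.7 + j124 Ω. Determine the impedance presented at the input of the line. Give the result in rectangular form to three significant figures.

Z_in ≈ 7.9 + j71.7 Ω

λ = v/f = 0.68·c / 2.29 GHz = 0.0891 m
βl = 2π·l/λ = 2π × 0.464 = 167°
tan(βl) = tan(167°) = -0.233
Z_in = Z_0·(Z_L + jZ_0·tanβl)/(Z_0 + jZ_L·tanβl)
     = 50·(18.7 + j112)/(78.9 − j4.35)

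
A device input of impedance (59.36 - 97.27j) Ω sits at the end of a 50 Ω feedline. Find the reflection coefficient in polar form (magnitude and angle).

Γ = (Z_L − Z_0)/(Z_L + Z_0) = (9.36 − j97.27)/(109.4 − j97.27)
|Γ| = 97.7/146 = 0.668

Γ ≈ 0.668 ∠ -42.9°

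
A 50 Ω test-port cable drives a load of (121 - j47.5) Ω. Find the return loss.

Γ = (71 − j47.5)/(171 − j47.5), |Γ| = 0.481
RL = −20·log₁₀|Γ| = −20·log₁₀(0.481)

RL ≈ 6.35 dB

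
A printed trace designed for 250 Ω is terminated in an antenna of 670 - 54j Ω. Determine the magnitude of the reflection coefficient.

Γ = (Z_L − Z_0)/(Z_L + Z_0) = (420 − j54)/(920 − j54)
|Γ| = 423/922

|Γ| ≈ 0.459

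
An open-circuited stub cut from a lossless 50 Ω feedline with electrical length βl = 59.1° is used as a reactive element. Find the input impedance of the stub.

Z_in ≈ −j29.9 Ω

tan(βl) = 1.67
For an open-circuited stub, Z_in = −jZ_0·cot(βl) = −jZ_0/tan(βl)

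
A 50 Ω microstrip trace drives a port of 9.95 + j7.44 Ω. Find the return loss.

Γ = (-40.05 + j7.44)/(59.95 + j7.44), |Γ| = 0.674
RL = −20·log₁₀|Γ| = −20·log₁₀(0.674)

RL ≈ 3.42 dB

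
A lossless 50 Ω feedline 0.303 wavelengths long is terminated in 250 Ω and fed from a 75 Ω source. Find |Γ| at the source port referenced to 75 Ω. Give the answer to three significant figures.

βl = 2π × 0.303 = 109°
tan(βl) = -2.89
Z_in = Z_0·(Z_L + jZ_0·tanβl)/(Z_0 + jZ_L·tanβl) = 11.1 + j16.5 Ω
Γ_s = (Z_in − Z_s)/(Z_in + Z_s) = (-63.9 + j16.5)/(86.1 + j16.5), |Γ_s| = 0.752

|Γ| ≈ 0.752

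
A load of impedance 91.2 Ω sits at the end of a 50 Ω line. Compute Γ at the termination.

Γ = (Z_L − Z_0)/(Z_L + Z_0) = (91.2 − 50)/(91.2 + 50) = 41.2/141.2

Γ = 0.292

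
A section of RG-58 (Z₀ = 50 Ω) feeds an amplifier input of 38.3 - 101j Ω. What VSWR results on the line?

VSWR ≈ 7.26

Γ = (Z_L − Z_0)/(Z_L + Z_0) = (-11.7 − j101)/(88.3 − j101)
|Γ| = 102/134 = 0.758
VSWR = (1 + |Γ|)/(1 − |Γ|) = 1.76/0.242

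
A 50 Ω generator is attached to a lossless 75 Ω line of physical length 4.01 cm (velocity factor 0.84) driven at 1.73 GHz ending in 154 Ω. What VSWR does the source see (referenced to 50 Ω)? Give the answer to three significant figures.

λ = v/f = 0.84·c / 1.73 GHz = 0.146 m
βl = 2π·l/λ = 2π × 0.275 = 99.1°
tan(βl) = -6.24
Z_in = Z_0·(Z_L + jZ_0·tanβl)/(Z_0 + jZ_L·tanβl) = 37.2 + j9.11 Ω
Γ_s = (Z_in − Z_s)/(Z_in + Z_s) = (-12.8 + j9.11)/(87.2 + j9.11), |Γ_s| = 0.179
VSWR = (1 + |Γ_s|)/(1 − |Γ_s|)

VSWR ≈ 1.44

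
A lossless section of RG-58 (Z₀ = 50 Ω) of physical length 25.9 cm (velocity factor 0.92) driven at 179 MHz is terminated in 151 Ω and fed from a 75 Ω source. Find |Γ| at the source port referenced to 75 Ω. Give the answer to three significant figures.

λ = v/f = 0.92·c / 179 MHz = 1.54 m
βl = 2π·l/λ = 2π × 0.168 = 60.5°
tan(βl) = 1.77
Z_in = Z_0·(Z_L + jZ_0·tanβl)/(Z_0 + jZ_L·tanβl) = 21.1 − j24.4 Ω
Γ_s = (Z_in − Z_s)/(Z_in + Z_s) = (-53.9 − j24.4)/(96.1 − j24.4), |Γ_s| = 0.596

|Γ| ≈ 0.596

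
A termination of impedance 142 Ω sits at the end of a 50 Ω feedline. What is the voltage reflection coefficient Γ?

Γ = (Z_L − Z_0)/(Z_L + Z_0) = (142 − 50)/(142 + 50) = 92/192

Γ = 0.479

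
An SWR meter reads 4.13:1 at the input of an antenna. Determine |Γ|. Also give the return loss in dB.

|Γ| ≈ 0.61; return loss ≈ 4.29 dB

|Γ| = (S − 1)/(S + 1) = (4.13 − 1)/(4.13 + 1) = 3.13/5.13
RL = −20·log₁₀|Γ| = −20·log₁₀(0.61)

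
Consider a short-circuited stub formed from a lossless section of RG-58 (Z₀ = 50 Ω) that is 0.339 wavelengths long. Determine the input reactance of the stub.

X_in ≈ -79.9 Ω (capacitive)

βl = 2π × 0.339 = 122°
tan(βl) = -1.6
For a short-circuited stub, Z_in = jZ_0·tan(βl)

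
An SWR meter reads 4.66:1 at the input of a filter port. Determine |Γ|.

|Γ| = (S − 1)/(S + 1) = (4.66 − 1)/(4.66 + 1) = 3.66/5.66

|Γ| ≈ 0.647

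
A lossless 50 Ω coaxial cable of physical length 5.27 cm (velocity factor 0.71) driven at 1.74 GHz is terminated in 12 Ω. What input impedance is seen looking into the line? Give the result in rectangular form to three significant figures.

Z_in ≈ 14.4 − j21.7 Ω

λ = v/f = 0.71·c / 1.74 GHz = 0.122 m
βl = 2π·l/λ = 2π × 0.431 = 155°
tan(βl) = tan(155°) = -0.467
Z_in = Z_0·(Z_L + jZ_0·tanβl)/(Z_0 + jZ_L·tanβl)
     = 50·(12 − j23.3)/(50 − j5.6)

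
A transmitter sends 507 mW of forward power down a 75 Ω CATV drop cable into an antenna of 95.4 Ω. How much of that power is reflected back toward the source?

Γ = (95.4 − 75)/(95.4 + 75) = 0.12
|Γ|² = 0.0143
P_refl = |Γ|²·P_inc = 7.27 mW, P_del = (1 − |Γ|²)·P_inc = 500 mW

P_reflected ≈ 7.27 mW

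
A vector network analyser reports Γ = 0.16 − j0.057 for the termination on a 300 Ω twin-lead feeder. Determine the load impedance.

Z_L = Z_0·(1 + Γ)/(1 − Γ) = 300·(1.16 − j0.057)/(0.84 + j0.057)

Z_L ≈ 411 − j48.2 Ω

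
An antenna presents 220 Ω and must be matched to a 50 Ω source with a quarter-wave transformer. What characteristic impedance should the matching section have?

Z_qwt ≈ 105 Ω

Z_qwt = √(Z_0·R_L) = √(50 × 220) = √11000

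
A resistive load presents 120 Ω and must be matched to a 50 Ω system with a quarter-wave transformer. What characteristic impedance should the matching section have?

Z_qwt = √(Z_0·R_L) = √(50 × 120) = √6000

Z_qwt ≈ 77.5 Ω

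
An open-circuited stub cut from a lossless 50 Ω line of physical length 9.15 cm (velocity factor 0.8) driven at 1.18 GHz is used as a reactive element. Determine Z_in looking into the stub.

Z_in ≈ +j153 Ω

λ = v/f = 0.8·c / 1.18 GHz = 0.203 m
βl = 2π·l/λ = 2π × 0.45 = 162°
tan(βl) = -0.326
For an open-circuited stub, Z_in = −jZ_0·cot(βl) = −jZ_0/tan(βl)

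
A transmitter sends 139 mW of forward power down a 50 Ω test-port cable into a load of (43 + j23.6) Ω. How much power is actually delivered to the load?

P_delivered ≈ 130 mW

|Γ| = |(-7 + j23.6)/(93 + j23.6)| = 0.257
|Γ|² = 0.0658
P_refl = |Γ|²·P_inc = 9.15 mW, P_del = (1 − |Γ|²)·P_inc = 130 mW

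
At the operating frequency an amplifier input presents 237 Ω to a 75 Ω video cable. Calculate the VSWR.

VSWR ≈ 3.16

Γ = (237 − 75)/(237 + 75) = 0.519
VSWR = (1 + 0.519)/(1 − 0.519)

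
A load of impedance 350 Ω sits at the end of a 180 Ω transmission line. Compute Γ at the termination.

Γ = (Z_L − Z_0)/(Z_L + Z_0) = (350 − 180)/(350 + 180) = 170/530

Γ = 0.321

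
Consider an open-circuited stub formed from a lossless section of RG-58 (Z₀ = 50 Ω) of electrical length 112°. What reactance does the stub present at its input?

tan(βl) = -2.48
For an open-circuited stub, Z_in = −jZ_0·cot(βl) = −jZ_0/tan(βl)

X_in ≈ 20.2 Ω (inductive)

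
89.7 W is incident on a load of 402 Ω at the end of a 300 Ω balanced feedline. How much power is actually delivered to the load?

P_delivered ≈ 87.8 W

Γ = (402 − 300)/(402 + 300) = 0.145
|Γ|² = 0.0211
P_refl = |Γ|²·P_inc = 1.89 W, P_del = (1 − |Γ|²)·P_inc = 87.8 W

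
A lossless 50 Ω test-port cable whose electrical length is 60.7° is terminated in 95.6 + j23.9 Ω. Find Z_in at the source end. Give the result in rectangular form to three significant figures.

tan(βl) = tan(60.7°) = 1.78
Z_in = Z_0·(Z_L + jZ_0·tanβl)/(Z_0 + jZ_L·tanβl)
     = 50·(95.6 + j113)/(7.41 + j170)

Z_in ≈ 34.3 − j26.6 Ω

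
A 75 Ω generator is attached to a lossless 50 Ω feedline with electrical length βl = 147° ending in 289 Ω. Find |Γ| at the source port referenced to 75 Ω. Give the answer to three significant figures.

|Γ| ≈ 0.683

tan(βl) = -0.649
Z_in = Z_0·(Z_L + jZ_0·tanβl)/(Z_0 + jZ_L·tanβl) = 27.2 + j69.7 Ω
Γ_s = (Z_in − Z_s)/(Z_in + Z_s) = (-47.8 + j69.7)/(102 + j69.7), |Γ_s| = 0.683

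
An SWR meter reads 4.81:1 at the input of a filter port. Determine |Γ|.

|Γ| ≈ 0.656

|Γ| = (S − 1)/(S + 1) = (4.81 − 1)/(4.81 + 1) = 3.81/5.81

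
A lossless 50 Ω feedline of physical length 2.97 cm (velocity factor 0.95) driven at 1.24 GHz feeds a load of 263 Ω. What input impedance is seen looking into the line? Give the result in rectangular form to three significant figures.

Z_in ≈ 17.5 − j44.3 Ω

λ = v/f = 0.95·c / 1.24 GHz = 0.23 m
βl = 2π·l/λ = 2π × 0.129 = 46.5°
tan(βl) = tan(46.5°) = 1.05
Z_in = Z_0·(Z_L + jZ_0·tanβl)/(Z_0 + jZ_L·tanβl)
     = 50·(263 + j52.7)/(50 + j277)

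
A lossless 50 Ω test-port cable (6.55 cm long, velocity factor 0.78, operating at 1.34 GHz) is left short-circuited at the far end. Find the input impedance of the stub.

Z_in ≈ −j49.9 Ω

λ = v/f = 0.78·c / 1.34 GHz = 0.175 m
βl = 2π·l/λ = 2π × 0.375 = 135°
tan(βl) = -0.999
For a short-circuited stub, Z_in = jZ_0·tan(βl)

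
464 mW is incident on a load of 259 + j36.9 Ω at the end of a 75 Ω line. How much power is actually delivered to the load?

P_delivered ≈ 319 mW

|Γ| = |(184 + j36.9)/(334 + j36.9)| = 0.558
|Γ|² = 0.312
P_refl = |Γ|²·P_inc = 145 mW, P_del = (1 − |Γ|²)·P_inc = 319 mW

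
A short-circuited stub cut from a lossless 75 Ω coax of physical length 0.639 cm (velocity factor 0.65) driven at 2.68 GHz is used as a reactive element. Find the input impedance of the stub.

λ = v/f = 0.65·c / 2.68 GHz = 0.0728 m
βl = 2π·l/λ = 2π × 0.0878 = 31.6°
tan(βl) = 0.616
For a short-circuited stub, Z_in = jZ_0·tan(βl)

Z_in ≈ +j46.2 Ω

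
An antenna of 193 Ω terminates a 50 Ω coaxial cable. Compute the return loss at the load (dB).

RL ≈ 4.61 dB

Γ = (193 − 50)/(193 + 50) = 0.588
RL = −20·log₁₀|Γ| = −20·log₁₀(0.588)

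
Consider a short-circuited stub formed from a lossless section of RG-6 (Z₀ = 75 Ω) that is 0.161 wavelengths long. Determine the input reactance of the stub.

βl = 2π × 0.161 = 58°
tan(βl) = 1.6
For a short-circuited stub, Z_in = jZ_0·tan(βl)

X_in ≈ 120 Ω (inductive)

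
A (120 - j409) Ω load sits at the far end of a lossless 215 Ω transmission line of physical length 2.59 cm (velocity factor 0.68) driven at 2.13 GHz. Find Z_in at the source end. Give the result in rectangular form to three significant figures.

Z_in ≈ 35.3 + j140 Ω

λ = v/f = 0.68·c / 2.13 GHz = 0.0958 m
βl = 2π·l/λ = 2π × 0.27 = 97.4°
tan(βl) = tan(97.4°) = -7.75
Z_in = Z_0·(Z_L + jZ_0·tanβl)/(Z_0 + jZ_L·tanβl)
     = 215·(120 − j2070)/(-2950 − j930)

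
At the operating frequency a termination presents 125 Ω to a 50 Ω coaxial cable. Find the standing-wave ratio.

VSWR ≈ 2.5

For a purely resistive load, VSWR = R_L/Z_0 or Z_0/R_L (whichever > 1) = 125/50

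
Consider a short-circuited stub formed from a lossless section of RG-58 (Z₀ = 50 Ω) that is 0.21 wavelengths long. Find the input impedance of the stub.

βl = 2π × 0.21 = 75.6°
tan(βl) = 3.89
For a short-circuited stub, Z_in = jZ_0·tan(βl)

Z_in ≈ +j195 Ω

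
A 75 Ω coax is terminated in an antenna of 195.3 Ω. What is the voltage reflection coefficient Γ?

Γ = (Z_L − Z_0)/(Z_L + Z_0) = (195.3 − 75)/(195.3 + 75) = 120.3/270.3

Γ = 0.445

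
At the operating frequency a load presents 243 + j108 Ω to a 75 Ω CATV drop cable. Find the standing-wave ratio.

VSWR ≈ 3.93

Γ = (Z_L − Z_0)/(Z_L + Z_0) = (168 + j108)/(318 + j108)
|Γ| = 200/336 = 0.595
VSWR = (1 + |Γ|)/(1 − |Γ|) = 1.59/0.405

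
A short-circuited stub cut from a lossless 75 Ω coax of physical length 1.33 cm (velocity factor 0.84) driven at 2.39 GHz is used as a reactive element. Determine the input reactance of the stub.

λ = v/f = 0.84·c / 2.39 GHz = 0.105 m
βl = 2π·l/λ = 2π × 0.126 = 45.4°
tan(βl) = 1.01
For a short-circuited stub, Z_in = jZ_0·tan(βl)

X_in ≈ 76.1 Ω (inductive)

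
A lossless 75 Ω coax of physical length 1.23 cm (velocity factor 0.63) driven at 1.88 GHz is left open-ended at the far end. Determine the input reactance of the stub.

λ = v/f = 0.63·c / 1.88 GHz = 0.101 m
βl = 2π·l/λ = 2π × 0.122 = 44°
tan(βl) = 0.967
For an open-ended stub, Z_in = −jZ_0·cot(βl) = −jZ_0/tan(βl)

X_in ≈ -77.5 Ω (capacitive)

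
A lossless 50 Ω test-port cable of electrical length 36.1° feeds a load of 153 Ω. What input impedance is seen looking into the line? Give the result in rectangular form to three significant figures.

tan(βl) = tan(36.1°) = 0.729
Z_in = Z_0·(Z_L + jZ_0·tanβl)/(Z_0 + jZ_L·tanβl)
     = 50·(153 + j36.5)/(50 + j112)

Z_in ≈ 39.2 − j51 Ω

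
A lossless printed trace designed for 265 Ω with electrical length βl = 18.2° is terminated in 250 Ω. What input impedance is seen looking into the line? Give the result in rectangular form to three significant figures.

Z_in ≈ 253 + j8.74 Ω

tan(βl) = tan(18.2°) = 0.329
Z_in = Z_0·(Z_L + jZ_0·tanβl)/(Z_0 + jZ_L·tanβl)
     = 265·(250 + j87.1)/(265 + j82.2)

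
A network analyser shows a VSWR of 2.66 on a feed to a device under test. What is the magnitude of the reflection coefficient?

|Γ| = (S − 1)/(S + 1) = (2.66 − 1)/(2.66 + 1) = 1.66/3.66

|Γ| ≈ 0.454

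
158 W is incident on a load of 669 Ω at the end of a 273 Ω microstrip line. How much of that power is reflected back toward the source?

Γ = (669 − 273)/(669 + 273) = 0.42
|Γ|² = 0.177
P_refl = |Γ|²·P_inc = 27.9 W, P_del = (1 − |Γ|²)·P_inc = 130 W

P_reflected ≈ 27.9 W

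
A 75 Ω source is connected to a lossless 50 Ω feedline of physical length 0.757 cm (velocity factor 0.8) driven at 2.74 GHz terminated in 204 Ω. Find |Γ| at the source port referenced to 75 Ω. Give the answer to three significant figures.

|Γ| ≈ 0.572

λ = v/f = 0.8·c / 2.74 GHz = 0.0876 m
βl = 2π·l/λ = 2π × 0.0864 = 31.1°
tan(βl) = 0.604
Z_in = Z_0·(Z_L + jZ_0·tanβl)/(Z_0 + jZ_L·tanβl) = 39.4 − j66.8 Ω
Γ_s = (Z_in − Z_s)/(Z_in + Z_s) = (-35.6 − j66.8)/(114 − j66.8), |Γ_s| = 0.572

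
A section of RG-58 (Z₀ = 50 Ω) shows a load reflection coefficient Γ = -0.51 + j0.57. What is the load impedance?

Z_L ≈ 7.97 + j21.9 Ω

Z_L = Z_0·(1 + Γ)/(1 − Γ) = 50·(0.49 + j0.57)/(1.51 − j0.57)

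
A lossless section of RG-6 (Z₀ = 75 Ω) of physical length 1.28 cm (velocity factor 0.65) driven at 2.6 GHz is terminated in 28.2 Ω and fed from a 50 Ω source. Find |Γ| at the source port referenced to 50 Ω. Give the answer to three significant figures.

λ = v/f = 0.65·c / 2.6 GHz = 0.075 m
βl = 2π·l/λ = 2π × 0.171 = 61.4°
tan(βl) = 1.84
Z_in = Z_0·(Z_L + jZ_0·tanβl)/(Z_0 + jZ_L·tanβl) = 83.5 + j80.1 Ω
Γ_s = (Z_in − Z_s)/(Z_in + Z_s) = (33.5 + j80.1)/(134 + j80.1), |Γ_s| = 0.558

|Γ| ≈ 0.558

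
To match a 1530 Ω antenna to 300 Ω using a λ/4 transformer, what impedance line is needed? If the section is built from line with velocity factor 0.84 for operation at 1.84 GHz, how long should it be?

Z_qwt ≈ 677 Ω; length ≈ 3.42 cm

Z_qwt = √(Z_0·R_L) = √(300 × 1530) = √459000
λ = 0.84·c/f = 0.137 m, so l = λ/4 = 0.0342 m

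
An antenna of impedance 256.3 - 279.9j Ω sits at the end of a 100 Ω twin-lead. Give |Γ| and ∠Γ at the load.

Γ ≈ 0.708 ∠ -22.7°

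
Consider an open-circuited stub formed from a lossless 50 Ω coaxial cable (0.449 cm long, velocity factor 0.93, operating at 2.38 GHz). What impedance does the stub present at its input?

λ = v/f = 0.93·c / 2.38 GHz = 0.117 m
βl = 2π·l/λ = 2π × 0.0383 = 13.8°
tan(βl) = 0.245
For an open-circuited stub, Z_in = −jZ_0·cot(βl) = −jZ_0/tan(βl)

Z_in ≈ −j204 Ω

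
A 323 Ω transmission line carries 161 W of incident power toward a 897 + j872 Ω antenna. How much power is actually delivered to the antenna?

|Γ| = |(574 + j872)/(1220 + j872)| = 0.696
|Γ|² = 0.485
P_refl = |Γ|²·P_inc = 78 W, P_del = (1 − |Γ|²)·P_inc = 83 W

P_delivered ≈ 83 W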